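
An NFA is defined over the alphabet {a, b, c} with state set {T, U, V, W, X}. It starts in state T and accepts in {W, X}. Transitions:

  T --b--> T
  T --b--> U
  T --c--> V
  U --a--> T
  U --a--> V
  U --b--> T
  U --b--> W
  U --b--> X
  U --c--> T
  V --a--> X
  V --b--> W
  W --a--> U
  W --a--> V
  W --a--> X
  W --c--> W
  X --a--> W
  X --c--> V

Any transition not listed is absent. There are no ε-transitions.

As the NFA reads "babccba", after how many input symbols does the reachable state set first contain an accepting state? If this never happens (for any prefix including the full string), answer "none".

3

Start in {T}.
Read 'b': T→{T, U}; now {T, U}.
Read 'a': T→∅, U→{T, V}; now {T, V}.
Read 'b': T→{T, U}, V→{W}; now {T, U, W}.
None of the earlier sets intersect F, but {T, U, W} does.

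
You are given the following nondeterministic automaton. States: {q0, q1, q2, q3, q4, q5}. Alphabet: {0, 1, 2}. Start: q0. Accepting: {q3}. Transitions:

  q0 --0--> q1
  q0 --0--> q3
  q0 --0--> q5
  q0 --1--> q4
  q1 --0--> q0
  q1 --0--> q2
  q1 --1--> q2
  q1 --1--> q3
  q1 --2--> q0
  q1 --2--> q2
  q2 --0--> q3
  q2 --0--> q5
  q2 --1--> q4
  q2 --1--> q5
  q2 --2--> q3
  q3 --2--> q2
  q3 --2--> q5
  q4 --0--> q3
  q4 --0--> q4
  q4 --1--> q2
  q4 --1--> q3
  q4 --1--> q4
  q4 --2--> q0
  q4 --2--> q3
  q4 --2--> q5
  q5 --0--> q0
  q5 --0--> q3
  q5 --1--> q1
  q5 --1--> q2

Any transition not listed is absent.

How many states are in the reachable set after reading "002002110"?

5

Start in {q0}.
Read '0': {q0} → {q1, q3, q5}.
Read '0': {q1, q3, q5} → {q0, q2, q3}.
Read '2': {q0, q2, q3} → {q2, q3, q5}.
Read '0': {q2, q3, q5} → {q0, q3, q5}.
Read '0': {q0, q3, q5} → {q0, q1, q3, q5}.
Read '2': {q0, q1, q3, q5} → {q0, q2, q5}.
Read '1': {q0, q2, q5} → {q1, q2, q4, q5}.
Read '1': {q1, q2, q4, q5} → {q1, q2, q3, q4, q5}.
Read '0': {q1, q2, q3, q4, q5} → {q0, q2, q3, q4, q5}.
That set has 5 states.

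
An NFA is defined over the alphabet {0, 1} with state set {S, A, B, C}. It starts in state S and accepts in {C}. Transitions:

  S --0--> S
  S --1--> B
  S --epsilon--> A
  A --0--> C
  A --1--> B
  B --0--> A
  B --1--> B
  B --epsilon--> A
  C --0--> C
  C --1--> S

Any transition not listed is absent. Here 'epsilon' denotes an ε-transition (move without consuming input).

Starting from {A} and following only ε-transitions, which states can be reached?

{A}

Begin with {A}.
No ε-moves leave this set, so the closure equals the set itself.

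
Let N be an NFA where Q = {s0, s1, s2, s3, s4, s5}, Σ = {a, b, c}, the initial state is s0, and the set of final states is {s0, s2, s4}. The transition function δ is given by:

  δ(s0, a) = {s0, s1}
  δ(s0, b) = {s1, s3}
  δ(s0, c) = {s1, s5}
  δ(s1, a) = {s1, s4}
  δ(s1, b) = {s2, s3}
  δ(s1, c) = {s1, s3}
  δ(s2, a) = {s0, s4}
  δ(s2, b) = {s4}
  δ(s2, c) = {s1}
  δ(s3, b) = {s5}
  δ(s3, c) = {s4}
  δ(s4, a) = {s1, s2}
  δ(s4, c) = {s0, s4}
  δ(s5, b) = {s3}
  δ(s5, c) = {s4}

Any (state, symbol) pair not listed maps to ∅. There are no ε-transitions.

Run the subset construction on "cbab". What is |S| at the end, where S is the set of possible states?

2

Start in {s0}.
Read 'c': s0→{s1, s5}; now {s1, s5}.
Read 'b': s1→{s2, s3}, s5→{s3}; now {s2, s3}.
Read 'a': s2→{s0, s4}, s3→∅; now {s0, s4}.
Read 'b': s0→{s1, s3}, s4→∅; now {s1, s3}.
That set has 2 states.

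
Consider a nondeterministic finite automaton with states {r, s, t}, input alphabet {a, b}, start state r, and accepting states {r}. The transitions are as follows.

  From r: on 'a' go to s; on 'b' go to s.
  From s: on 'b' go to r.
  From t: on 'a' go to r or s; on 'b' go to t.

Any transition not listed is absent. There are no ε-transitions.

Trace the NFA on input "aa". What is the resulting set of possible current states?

∅

Start in {r}.
Read 'a': {r} → {s}.
Read 'a': {s} → ∅.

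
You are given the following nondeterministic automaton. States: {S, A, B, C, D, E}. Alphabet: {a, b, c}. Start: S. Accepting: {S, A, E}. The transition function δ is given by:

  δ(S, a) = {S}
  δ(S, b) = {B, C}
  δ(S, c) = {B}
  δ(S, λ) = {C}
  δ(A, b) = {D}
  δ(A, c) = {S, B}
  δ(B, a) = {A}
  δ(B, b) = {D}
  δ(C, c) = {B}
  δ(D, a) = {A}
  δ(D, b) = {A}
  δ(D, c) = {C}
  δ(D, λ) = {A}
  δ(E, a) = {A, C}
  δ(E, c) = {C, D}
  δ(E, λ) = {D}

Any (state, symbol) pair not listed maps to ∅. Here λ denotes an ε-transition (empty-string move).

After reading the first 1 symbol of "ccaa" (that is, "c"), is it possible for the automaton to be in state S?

No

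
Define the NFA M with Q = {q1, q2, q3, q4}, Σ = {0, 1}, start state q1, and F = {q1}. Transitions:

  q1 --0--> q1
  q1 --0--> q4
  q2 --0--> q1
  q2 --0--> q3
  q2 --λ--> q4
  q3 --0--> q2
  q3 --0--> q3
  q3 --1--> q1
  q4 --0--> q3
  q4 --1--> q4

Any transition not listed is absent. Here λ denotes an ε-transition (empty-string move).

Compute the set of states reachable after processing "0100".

{q2, q3, q4}

Start in {q1}.
Read '0': q1→{q1, q4}; now {q1, q4}.
Read '1': q1→∅, q4→{q4}; now {q4}.
Read '0': q4→{q3}; now {q3}.
Read '0': q3→{q2, q3}; union {q2, q3}; ε-closure = {q2, q3, q4}.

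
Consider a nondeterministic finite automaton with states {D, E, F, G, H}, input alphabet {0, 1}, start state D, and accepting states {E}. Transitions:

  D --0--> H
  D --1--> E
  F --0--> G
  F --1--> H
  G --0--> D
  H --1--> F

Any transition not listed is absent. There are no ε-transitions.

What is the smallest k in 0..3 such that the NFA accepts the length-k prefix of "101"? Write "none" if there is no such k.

1

Start in {D}.
Read '1': D→{E}; now {E}.
None of the earlier sets intersect F, but {E} does.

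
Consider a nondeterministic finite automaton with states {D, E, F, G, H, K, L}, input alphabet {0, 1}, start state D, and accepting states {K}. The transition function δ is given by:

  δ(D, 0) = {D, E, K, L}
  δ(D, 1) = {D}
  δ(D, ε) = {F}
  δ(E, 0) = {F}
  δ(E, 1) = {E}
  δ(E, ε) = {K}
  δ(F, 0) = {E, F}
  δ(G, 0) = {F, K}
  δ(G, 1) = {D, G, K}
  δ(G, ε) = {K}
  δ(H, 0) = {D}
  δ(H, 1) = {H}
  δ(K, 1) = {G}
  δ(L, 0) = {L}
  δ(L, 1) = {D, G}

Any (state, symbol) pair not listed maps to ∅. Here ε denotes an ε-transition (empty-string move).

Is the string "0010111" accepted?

Start: ε-closure({D}) = {D, F}.
Read '0': {D, F} → {D, E, F, K, L}.
Read '0': {D, E, F, K, L} → {D, E, F, K, L}.
Read '1': {D, E, F, K, L} → {D, E, F, G, K}.
Read '0': {D, E, F, G, K} → {D, E, F, K, L}.
Read '1': {D, E, F, K, L} → {D, E, F, G, K}.
Read '1': {D, E, F, G, K} → {D, E, F, G, K}.
Read '1': {D, E, F, G, K} → {D, E, F, G, K}.
The final set {D, E, F, G, K} contains the accepting state K.

Yes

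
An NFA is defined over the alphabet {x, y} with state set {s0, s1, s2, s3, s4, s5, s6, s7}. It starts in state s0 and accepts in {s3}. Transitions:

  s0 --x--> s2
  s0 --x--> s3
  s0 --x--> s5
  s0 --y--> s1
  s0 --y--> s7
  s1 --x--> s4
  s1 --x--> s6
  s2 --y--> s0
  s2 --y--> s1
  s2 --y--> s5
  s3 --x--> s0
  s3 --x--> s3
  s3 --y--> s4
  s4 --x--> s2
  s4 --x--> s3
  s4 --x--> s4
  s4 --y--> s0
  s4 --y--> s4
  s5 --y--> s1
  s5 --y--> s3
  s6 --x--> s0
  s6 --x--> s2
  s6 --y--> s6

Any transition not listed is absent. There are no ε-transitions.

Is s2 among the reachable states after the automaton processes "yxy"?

Start in {s0}.
Read 'y': s0→{s1, s7}; now {s1, s7}.
Read 'x': s1→{s4, s6}, s7→∅; now {s4, s6}.
Read 'y': s4→{s0, s4}, s6→{s6}; now {s0, s4, s6}.
State s2 is not in {s0, s4, s6}.

No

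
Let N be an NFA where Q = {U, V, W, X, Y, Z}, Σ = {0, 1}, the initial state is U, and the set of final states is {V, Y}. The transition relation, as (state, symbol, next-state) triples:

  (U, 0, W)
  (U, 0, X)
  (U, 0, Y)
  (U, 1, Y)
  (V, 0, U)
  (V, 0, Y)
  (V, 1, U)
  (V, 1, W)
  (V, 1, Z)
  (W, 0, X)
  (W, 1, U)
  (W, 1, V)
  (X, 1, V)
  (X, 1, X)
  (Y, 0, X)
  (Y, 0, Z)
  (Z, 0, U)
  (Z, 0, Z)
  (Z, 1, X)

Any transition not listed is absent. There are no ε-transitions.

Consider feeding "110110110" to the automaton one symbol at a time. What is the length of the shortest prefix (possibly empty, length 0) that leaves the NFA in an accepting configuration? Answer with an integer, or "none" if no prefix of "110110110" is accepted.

1

Start in {U}.
Read '1': U→{Y}; now {Y}.
None of the earlier sets intersect F, but {Y} does.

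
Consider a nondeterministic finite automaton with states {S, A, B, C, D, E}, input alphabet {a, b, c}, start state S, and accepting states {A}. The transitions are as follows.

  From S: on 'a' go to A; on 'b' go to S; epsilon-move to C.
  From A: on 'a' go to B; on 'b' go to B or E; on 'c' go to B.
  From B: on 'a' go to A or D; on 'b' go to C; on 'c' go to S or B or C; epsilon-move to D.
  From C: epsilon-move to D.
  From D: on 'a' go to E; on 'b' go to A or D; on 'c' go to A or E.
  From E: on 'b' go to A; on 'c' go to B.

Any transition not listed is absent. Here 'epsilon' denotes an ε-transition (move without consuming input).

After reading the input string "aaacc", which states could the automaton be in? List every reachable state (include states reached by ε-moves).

{S, A, B, C, D, E}

Start: ε-closure({S}) = {S, C, D}.
Read 'a': {S, C, D} → {A, E}.
Read 'a': {A, E} → {B, D}.
Read 'a': {B, D} → {A, D, E}.
Read 'c': {A, D, E} → {A, B, D, E}.
Read 'c': {A, B, D, E} → {S, A, B, C, D, E}.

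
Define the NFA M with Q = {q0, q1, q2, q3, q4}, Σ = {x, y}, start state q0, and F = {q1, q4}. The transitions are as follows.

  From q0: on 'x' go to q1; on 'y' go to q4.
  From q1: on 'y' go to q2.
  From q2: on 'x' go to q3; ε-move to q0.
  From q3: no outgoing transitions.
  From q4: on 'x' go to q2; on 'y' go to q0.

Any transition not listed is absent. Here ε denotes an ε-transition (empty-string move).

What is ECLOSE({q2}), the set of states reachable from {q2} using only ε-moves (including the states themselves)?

Begin with {q2}.
ε-move q2 → q0; add q0.

{q0, q2}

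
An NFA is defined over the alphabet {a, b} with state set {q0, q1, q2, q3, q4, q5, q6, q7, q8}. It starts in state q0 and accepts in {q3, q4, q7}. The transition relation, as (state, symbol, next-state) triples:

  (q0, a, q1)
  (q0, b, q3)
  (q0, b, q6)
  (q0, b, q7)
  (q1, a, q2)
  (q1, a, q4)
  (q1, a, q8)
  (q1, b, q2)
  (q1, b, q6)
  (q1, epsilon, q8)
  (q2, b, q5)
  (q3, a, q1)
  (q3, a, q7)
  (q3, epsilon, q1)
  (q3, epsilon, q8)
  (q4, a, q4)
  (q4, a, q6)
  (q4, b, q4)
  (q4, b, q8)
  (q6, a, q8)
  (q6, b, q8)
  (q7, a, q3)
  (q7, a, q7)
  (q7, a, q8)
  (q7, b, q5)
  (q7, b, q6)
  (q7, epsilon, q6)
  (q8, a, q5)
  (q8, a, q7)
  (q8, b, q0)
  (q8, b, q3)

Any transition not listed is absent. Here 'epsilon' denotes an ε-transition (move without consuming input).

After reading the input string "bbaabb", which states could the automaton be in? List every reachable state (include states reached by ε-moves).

{q0, q1, q2, q3, q4, q5, q6, q7, q8}

Start in {q0}.
Read 'b': {q0} → {q1, q3, q6, q7, q8}.
Read 'b': {q1, q3, q6, q7, q8} → {q0, q1, q2, q3, q5, q6, q8}.
Read 'a': {q0, q1, q2, q3, q5, q6, q8} → {q1, q2, q4, q5, q6, q7, q8}.
Read 'a': {q1, q2, q4, q5, q6, q7, q8} → {q1, q2, q3, q4, q5, q6, q7, q8}.
Read 'b': {q1, q2, q3, q4, q5, q6, q7, q8} → {q0, q1, q2, q3, q4, q5, q6, q8}.
Read 'b': {q0, q1, q2, q3, q4, q5, q6, q8} → {q0, q1, q2, q3, q4, q5, q6, q7, q8}.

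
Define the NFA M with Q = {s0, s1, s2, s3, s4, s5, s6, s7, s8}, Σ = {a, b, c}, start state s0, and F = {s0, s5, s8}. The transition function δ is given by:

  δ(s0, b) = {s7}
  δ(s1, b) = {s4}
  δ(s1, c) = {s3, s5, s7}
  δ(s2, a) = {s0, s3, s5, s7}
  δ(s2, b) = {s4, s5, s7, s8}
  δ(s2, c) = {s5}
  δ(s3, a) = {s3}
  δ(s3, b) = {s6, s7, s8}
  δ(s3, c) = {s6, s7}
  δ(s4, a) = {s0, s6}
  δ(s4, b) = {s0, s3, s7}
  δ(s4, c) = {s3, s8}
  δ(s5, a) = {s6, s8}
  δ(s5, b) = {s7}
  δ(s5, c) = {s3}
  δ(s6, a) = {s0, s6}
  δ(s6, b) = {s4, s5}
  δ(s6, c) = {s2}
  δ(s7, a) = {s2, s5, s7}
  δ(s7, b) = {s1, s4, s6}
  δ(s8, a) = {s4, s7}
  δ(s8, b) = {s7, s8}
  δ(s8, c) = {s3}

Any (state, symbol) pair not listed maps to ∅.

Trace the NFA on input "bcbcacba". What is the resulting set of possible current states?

∅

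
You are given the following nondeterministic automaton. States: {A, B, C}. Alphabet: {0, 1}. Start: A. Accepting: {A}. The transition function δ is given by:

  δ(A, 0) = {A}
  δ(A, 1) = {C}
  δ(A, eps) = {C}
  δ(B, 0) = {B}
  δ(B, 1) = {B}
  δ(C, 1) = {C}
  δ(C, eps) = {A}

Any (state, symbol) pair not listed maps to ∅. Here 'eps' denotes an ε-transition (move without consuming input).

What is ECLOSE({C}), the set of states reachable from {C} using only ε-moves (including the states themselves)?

{A, C}

Begin with {C}.
ε-move C → A; add A.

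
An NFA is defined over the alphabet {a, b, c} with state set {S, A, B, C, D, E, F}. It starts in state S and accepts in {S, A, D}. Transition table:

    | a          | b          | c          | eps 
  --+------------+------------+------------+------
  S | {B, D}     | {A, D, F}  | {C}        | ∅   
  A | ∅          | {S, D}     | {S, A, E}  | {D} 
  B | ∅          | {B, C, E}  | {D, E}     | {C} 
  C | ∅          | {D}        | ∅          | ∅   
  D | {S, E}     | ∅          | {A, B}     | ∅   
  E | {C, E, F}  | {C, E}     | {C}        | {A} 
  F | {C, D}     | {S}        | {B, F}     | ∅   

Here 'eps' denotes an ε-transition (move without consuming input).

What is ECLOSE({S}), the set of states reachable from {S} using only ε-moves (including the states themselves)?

Begin with {S}.
No ε-moves leave this set, so the closure equals the set itself.

{S}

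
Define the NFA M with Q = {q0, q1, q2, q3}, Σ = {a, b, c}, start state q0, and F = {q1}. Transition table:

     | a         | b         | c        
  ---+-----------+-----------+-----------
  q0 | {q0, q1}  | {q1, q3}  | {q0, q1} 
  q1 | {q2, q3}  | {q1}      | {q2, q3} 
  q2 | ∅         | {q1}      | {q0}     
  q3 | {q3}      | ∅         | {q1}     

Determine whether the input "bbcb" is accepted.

Yes

Start in {q0}.
Read 'b': q0→{q1, q3}; now {q1, q3}.
Read 'b': q1→{q1}, q3→∅; now {q1}.
Read 'c': q1→{q2, q3}; now {q2, q3}.
Read 'b': q2→{q1}, q3→∅; now {q1}.
The final set {q1} contains the accepting state q1.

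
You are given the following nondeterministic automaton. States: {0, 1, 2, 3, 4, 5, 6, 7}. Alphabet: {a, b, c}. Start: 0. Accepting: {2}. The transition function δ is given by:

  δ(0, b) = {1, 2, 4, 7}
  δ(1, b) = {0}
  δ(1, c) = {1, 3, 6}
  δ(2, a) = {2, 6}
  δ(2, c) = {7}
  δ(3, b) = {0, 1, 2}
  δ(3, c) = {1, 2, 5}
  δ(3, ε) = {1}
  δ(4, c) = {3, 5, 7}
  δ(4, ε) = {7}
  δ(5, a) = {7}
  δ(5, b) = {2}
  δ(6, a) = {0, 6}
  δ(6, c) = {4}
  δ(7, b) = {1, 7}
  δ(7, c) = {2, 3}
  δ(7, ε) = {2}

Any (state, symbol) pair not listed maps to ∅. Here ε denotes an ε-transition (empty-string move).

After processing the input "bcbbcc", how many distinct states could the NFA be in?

7

Start in {0}.
Read 'b': {0} → {1, 2, 4, 7}.
Read 'c': {1, 2, 4, 7} → {1, 2, 3, 5, 6, 7}.
Read 'b': {1, 2, 3, 5, 6, 7} → {0, 1, 2, 7}.
Read 'b': {0, 1, 2, 7} → {0, 1, 2, 4, 7}.
Read 'c': {0, 1, 2, 4, 7} → {1, 2, 3, 5, 6, 7}.
Read 'c': {1, 2, 3, 5, 6, 7} → {1, 2, 3, 4, 5, 6, 7}.
That set has 7 states.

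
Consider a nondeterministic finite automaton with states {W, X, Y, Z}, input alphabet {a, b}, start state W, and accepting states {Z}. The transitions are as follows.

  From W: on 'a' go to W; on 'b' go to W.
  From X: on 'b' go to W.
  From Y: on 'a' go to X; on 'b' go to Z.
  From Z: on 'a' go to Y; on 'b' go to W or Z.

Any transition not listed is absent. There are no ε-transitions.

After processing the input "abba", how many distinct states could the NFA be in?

1

Start in {W}.
Read 'a': W→{W}; now {W}.
Read 'b': W→{W}; now {W}.
Read 'b': W→{W}; now {W}.
Read 'a': W→{W}; now {W}.
That set has 1 state.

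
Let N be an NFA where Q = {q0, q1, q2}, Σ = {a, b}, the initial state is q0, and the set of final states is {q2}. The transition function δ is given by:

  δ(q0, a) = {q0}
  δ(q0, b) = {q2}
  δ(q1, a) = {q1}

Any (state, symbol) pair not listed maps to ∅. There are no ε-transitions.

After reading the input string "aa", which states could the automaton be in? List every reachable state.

{q0}

Start in {q0}.
Read 'a': q0→{q0}; now {q0}.
Read 'a': q0→{q0}; now {q0}.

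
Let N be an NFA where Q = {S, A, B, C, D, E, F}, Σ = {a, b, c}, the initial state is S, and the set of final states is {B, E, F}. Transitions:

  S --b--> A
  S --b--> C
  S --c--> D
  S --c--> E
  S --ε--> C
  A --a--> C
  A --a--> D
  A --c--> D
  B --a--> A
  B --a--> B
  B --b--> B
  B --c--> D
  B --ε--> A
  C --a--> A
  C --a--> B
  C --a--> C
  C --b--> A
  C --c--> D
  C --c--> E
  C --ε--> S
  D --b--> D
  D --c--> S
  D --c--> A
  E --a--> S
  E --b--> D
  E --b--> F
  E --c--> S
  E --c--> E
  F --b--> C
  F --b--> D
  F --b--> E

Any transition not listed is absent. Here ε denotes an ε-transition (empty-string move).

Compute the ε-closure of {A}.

Begin with {A}.
No ε-moves leave this set, so the closure equals the set itself.

{A}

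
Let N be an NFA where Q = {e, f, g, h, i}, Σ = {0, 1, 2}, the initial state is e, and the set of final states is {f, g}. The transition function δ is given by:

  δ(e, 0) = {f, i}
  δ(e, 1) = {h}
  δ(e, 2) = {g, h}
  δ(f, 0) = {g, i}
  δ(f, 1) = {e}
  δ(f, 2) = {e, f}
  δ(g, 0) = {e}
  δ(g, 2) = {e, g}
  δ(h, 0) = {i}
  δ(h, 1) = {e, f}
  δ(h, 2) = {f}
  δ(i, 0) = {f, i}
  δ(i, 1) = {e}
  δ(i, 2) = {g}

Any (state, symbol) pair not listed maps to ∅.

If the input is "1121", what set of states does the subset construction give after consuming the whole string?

Start in {e}.
Read '1': e→{h}; now {h}.
Read '1': h→{e, f}; now {e, f}.
Read '2': e→{g, h}, f→{e, f}; now {e, f, g, h}.
Read '1': e→{h}, f→{e}, g→∅, h→{e, f}; now {e, f, h}.

{e, f, h}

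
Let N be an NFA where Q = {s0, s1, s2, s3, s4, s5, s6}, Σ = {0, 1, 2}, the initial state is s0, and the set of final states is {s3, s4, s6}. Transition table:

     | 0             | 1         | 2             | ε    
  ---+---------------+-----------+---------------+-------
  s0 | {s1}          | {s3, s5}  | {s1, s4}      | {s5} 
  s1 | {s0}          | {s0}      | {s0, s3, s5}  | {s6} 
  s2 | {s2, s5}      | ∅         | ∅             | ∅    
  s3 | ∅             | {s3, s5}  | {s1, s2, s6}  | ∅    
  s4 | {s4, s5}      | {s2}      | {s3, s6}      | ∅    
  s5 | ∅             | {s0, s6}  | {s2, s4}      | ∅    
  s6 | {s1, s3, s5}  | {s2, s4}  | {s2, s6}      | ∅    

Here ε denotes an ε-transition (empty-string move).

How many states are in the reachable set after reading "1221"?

6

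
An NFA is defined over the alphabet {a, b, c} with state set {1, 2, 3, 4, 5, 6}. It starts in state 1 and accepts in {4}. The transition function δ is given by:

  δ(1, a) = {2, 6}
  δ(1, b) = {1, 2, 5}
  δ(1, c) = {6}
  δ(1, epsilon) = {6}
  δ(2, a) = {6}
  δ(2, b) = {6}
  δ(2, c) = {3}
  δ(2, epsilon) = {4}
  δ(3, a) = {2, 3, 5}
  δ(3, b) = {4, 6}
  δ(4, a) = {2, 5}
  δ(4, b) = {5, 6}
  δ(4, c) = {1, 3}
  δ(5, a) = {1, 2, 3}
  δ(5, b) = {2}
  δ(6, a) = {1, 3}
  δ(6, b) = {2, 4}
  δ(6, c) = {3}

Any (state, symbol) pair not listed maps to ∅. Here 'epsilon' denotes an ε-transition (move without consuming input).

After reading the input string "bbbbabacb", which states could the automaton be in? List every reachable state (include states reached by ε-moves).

{1, 2, 4, 5, 6}

Start: ε-closure({1}) = {1, 6}.
Read 'b': {1, 6} → {1, 2, 4, 5, 6}.
Read 'b': {1, 2, 4, 5, 6} → {1, 2, 4, 5, 6}.
Read 'b': {1, 2, 4, 5, 6} → {1, 2, 4, 5, 6}.
Read 'b': {1, 2, 4, 5, 6} → {1, 2, 4, 5, 6}.
Read 'a': {1, 2, 4, 5, 6} → {1, 2, 3, 4, 5, 6}.
Read 'b': {1, 2, 3, 4, 5, 6} → {1, 2, 4, 5, 6}.
Read 'a': {1, 2, 4, 5, 6} → {1, 2, 3, 4, 5, 6}.
Read 'c': {1, 2, 3, 4, 5, 6} → {1, 3, 6}.
Read 'b': {1, 3, 6} → {1, 2, 4, 5, 6}.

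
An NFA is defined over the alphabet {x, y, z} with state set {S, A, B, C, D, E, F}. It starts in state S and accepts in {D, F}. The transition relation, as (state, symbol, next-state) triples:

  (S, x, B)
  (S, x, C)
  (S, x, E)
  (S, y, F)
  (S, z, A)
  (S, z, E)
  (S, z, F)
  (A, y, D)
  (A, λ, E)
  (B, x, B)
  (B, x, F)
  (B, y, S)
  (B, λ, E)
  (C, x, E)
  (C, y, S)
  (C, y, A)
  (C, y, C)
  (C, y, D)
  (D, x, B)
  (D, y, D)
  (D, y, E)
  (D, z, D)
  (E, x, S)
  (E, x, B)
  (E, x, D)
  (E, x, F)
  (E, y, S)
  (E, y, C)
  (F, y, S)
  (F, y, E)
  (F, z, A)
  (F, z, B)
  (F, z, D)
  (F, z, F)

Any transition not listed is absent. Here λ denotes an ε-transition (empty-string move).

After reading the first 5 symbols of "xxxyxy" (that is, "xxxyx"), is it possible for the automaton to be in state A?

Start in {S}.
Read 'x': {S} → {B, C, E}.
Read 'x': {B, C, E} → {S, B, D, E, F}.
Read 'x': {S, B, D, E, F} → {S, B, C, D, E, F}.
Read 'y': {S, B, C, D, E, F} → {S, A, C, D, E, F}.
Read 'x': {S, A, C, D, E, F} → {S, B, C, D, E, F}.
State A is not in {S, B, C, D, E, F}.

No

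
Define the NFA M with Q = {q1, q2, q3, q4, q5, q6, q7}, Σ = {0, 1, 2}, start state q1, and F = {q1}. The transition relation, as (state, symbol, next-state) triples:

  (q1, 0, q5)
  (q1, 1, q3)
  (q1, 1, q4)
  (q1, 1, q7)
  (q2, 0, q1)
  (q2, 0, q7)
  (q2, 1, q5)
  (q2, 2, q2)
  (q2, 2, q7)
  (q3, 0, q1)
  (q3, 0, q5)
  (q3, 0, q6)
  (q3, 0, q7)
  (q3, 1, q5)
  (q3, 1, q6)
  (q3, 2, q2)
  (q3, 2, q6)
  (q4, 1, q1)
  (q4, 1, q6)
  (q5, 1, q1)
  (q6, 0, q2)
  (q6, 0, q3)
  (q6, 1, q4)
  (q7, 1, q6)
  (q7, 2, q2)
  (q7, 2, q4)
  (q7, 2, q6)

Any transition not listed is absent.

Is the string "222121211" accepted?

Start in {q1}.
Read '2': {q1} → ∅.
The set is empty and remains empty for the remaining 8 symbols.
The final set ∅ contains no accepting state.

No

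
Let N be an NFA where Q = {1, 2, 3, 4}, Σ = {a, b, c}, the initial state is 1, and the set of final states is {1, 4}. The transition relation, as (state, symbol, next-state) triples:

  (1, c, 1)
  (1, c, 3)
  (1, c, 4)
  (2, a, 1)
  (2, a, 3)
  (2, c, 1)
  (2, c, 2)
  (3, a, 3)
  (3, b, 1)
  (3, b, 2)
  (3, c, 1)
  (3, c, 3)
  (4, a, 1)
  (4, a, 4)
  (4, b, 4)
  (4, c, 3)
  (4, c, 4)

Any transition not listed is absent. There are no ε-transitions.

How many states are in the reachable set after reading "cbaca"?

Start in {1}.
Read 'c': {1} → {1, 3, 4}.
Read 'b': {1, 3, 4} → {1, 2, 4}.
Read 'a': {1, 2, 4} → {1, 3, 4}.
Read 'c': {1, 3, 4} → {1, 3, 4}.
Read 'a': {1, 3, 4} → {1, 3, 4}.
That set has 3 states.

3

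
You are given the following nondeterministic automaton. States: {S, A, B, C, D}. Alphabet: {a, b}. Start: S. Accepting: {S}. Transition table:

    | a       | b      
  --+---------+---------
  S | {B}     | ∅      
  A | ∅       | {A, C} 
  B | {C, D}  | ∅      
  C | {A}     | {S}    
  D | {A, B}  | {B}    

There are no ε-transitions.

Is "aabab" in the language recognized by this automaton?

Yes

Start in {S}.
Read 'a': S→{B}; now {B}.
Read 'a': B→{C, D}; now {C, D}.
Read 'b': C→{S}, D→{B}; now {S, B}.
Read 'a': S→{B}, B→{C, D}; now {B, C, D}.
Read 'b': B→∅, C→{S}, D→{B}; now {S, B}.
The final set {S, B} contains the accepting state S.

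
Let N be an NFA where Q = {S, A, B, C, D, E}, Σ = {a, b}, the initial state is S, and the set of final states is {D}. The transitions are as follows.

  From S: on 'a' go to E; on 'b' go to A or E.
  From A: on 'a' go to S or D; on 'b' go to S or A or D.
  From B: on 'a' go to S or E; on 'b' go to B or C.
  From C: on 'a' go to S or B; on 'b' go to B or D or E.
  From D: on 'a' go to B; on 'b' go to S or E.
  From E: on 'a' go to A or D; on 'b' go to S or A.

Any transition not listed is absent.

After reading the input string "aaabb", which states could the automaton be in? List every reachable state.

{S, A, B, C, D, E}

Start in {S}.
Read 'a': {S} → {E}.
Read 'a': {E} → {A, D}.
Read 'a': {A, D} → {S, B, D}.
Read 'b': {S, B, D} → {S, A, B, C, E}.
Read 'b': {S, A, B, C, E} → {S, A, B, C, D, E}.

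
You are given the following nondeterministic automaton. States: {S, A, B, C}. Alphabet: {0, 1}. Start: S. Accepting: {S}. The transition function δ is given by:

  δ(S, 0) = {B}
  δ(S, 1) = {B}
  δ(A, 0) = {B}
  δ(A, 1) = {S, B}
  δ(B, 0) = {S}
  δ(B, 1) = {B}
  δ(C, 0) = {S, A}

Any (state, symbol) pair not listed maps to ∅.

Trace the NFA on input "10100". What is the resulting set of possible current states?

{B}

Start in {S}.
Read '1': {S} → {B}.
Read '0': {B} → {S}.
Read '1': {S} → {B}.
Read '0': {B} → {S}.
Read '0': {S} → {B}.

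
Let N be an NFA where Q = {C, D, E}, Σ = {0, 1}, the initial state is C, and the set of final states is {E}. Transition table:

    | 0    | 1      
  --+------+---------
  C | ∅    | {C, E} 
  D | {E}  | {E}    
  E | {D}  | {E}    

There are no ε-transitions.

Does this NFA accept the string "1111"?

Start in {C}.
Read '1': C→{C, E}; now {C, E}.
Read '1': C→{C, E}, E→{E}; now {C, E}.
Read '1': C→{C, E}, E→{E}; now {C, E}.
Read '1': C→{C, E}, E→{E}; now {C, E}.
The final set {C, E} contains the accepting state E.

Yes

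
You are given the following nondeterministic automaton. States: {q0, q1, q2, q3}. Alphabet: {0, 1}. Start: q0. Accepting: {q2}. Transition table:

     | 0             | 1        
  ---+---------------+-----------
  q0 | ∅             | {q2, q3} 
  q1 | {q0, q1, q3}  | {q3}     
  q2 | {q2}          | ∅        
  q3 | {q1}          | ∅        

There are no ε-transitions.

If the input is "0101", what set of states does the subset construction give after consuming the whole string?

∅

Start in {q0}.
Read '0': q0→∅; now ∅.
The set is empty and remains empty for the remaining 3 symbols.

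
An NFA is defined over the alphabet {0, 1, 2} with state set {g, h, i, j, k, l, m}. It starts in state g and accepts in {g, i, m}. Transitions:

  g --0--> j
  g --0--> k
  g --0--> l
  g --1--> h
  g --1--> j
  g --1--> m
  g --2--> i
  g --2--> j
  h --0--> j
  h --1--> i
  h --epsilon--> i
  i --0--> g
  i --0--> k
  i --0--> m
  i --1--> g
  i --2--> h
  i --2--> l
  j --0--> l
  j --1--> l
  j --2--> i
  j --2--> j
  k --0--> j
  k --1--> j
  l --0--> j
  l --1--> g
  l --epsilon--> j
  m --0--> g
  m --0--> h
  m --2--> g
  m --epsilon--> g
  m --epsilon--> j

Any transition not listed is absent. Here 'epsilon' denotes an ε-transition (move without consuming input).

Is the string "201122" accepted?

Start in {g}.
Read '2': g→{i, j}; now {i, j}.
Read '0': i→{g, k, m}, j→{l}; union {g, k, l, m}; ε-closure = {g, j, k, l, m}.
Read '1': g→{h, j, m}, j→{l}, k→{j}, l→{g}, m→∅; union {g, h, j, l, m}; ε-closure = {g, h, i, j, l, m}.
Read '1': g→{h, j, m}, h→{i}, i→{g}, j→{l}, l→{g}, m→∅; now {g, h, i, j, l, m}.
Read '2': g→{i, j}, h→∅, i→{h, l}, j→{i, j}, l→∅, m→{g}; now {g, h, i, j, l}.
Read '2': g→{i, j}, h→∅, i→{h, l}, j→{i, j}, l→∅; now {h, i, j, l}.
The final set {h, i, j, l} contains the accepting state i.

Yes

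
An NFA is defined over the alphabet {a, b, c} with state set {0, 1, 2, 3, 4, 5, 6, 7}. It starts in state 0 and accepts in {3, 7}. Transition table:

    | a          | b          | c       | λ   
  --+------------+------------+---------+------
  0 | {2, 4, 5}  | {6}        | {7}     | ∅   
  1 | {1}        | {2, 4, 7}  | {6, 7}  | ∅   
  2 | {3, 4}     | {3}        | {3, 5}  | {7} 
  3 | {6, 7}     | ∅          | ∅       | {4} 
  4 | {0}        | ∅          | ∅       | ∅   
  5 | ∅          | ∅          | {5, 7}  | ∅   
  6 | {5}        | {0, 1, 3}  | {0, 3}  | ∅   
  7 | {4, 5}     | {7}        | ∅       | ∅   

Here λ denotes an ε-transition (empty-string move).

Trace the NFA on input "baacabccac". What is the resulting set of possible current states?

Start in {0}.
Read 'b': 0→{6}; now {6}.
Read 'a': 6→{5}; now {5}.
Read 'a': 5→∅; now ∅.
The set is empty and remains empty for the remaining 7 symbols.

∅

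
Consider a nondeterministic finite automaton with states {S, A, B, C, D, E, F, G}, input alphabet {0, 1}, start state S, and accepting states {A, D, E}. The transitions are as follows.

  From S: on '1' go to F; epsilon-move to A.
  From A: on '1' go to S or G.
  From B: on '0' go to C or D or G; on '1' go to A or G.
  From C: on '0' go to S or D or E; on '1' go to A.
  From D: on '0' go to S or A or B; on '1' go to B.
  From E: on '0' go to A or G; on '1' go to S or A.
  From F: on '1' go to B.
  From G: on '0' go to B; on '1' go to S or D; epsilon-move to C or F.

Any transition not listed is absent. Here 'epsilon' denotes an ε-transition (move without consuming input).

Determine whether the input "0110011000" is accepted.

Start: ε-closure({S}) = {S, A}.
Read '0': {S, A} → ∅.
The set is empty and remains empty for the remaining 9 symbols.
The final set ∅ contains no accepting state.

No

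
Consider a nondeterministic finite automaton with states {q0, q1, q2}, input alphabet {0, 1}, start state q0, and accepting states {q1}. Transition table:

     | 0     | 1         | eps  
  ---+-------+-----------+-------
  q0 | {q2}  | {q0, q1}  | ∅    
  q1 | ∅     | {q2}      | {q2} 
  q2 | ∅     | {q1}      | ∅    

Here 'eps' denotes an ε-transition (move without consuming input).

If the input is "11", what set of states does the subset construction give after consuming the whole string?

Start in {q0}.
Read '1': q0→{q0, q1}; union {q0, q1}; ε-closure = {q0, q1, q2}.
Read '1': q0→{q0, q1}, q1→{q2}, q2→{q1}; now {q0, q1, q2}.

{q0, q1, q2}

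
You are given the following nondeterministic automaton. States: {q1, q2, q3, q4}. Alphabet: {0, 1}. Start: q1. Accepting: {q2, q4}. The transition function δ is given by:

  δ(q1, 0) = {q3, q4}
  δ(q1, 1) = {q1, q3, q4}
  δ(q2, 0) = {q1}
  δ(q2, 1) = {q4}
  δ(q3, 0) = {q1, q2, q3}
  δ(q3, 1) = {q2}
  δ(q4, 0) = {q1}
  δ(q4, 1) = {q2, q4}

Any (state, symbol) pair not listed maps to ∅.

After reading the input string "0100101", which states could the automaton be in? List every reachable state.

{q1, q3, q4}

Start in {q1}.
Read '0': {q1} → {q3, q4}.
Read '1': {q3, q4} → {q2, q4}.
Read '0': {q2, q4} → {q1}.
Read '0': {q1} → {q3, q4}.
Read '1': {q3, q4} → {q2, q4}.
Read '0': {q2, q4} → {q1}.
Read '1': {q1} → {q1, q3, q4}.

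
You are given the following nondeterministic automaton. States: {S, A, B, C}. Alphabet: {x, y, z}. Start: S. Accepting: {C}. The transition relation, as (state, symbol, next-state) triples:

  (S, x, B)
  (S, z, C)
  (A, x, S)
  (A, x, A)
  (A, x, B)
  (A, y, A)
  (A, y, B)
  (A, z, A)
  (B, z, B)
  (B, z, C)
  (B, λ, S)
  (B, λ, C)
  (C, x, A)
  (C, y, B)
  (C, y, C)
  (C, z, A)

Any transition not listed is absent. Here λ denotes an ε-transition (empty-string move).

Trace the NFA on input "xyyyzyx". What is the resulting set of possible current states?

{S, A, B, C}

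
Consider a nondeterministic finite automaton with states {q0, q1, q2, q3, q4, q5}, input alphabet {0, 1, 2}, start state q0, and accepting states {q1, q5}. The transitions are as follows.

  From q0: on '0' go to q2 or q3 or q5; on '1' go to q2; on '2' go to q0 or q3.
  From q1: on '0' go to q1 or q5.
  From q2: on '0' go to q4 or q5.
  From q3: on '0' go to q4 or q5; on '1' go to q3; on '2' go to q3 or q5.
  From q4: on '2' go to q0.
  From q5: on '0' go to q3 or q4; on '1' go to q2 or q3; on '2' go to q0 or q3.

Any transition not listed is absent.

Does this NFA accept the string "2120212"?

Start in {q0}.
Read '2': q0→{q0, q3}; now {q0, q3}.
Read '1': q0→{q2}, q3→{q3}; now {q2, q3}.
Read '2': q2→∅, q3→{q3, q5}; now {q3, q5}.
Read '0': q3→{q4, q5}, q5→{q3, q4}; now {q3, q4, q5}.
Read '2': q3→{q3, q5}, q4→{q0}, q5→{q0, q3}; now {q0, q3, q5}.
Read '1': q0→{q2}, q3→{q3}, q5→{q2, q3}; now {q2, q3}.
Read '2': q2→∅, q3→{q3, q5}; now {q3, q5}.
The final set {q3, q5} contains the accepting state q5.

Yes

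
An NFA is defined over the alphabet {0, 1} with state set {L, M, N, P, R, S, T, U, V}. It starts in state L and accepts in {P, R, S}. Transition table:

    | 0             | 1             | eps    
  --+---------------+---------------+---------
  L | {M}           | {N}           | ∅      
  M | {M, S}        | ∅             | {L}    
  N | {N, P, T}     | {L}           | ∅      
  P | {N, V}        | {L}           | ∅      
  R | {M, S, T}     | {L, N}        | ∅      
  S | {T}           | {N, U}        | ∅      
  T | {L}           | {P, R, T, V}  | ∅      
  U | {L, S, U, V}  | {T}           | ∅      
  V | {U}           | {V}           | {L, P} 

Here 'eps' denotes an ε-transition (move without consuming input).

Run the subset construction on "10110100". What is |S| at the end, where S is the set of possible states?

8

Start in {L}.
Read '1': {L} → {N}.
Read '0': {N} → {N, P, T}.
Read '1': {N, P, T} → {L, P, R, T, V}.
Read '1': {L, P, R, T, V} → {L, N, P, R, T, V}.
Read '0': {L, N, P, R, T, V} → {L, M, N, P, S, T, U, V}.
Read '1': {L, M, N, P, S, T, U, V} → {L, N, P, R, T, U, V}.
Read '0': {L, N, P, R, T, U, V} → {L, M, N, P, S, T, U, V}.
Read '0': {L, M, N, P, S, T, U, V} → {L, M, N, P, S, T, U, V}.
That set has 8 states.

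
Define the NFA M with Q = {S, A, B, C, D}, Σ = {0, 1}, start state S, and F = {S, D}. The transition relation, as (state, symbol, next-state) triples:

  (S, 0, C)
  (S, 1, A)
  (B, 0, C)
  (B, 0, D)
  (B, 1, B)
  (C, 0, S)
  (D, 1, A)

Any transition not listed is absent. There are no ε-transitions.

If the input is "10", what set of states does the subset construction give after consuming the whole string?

∅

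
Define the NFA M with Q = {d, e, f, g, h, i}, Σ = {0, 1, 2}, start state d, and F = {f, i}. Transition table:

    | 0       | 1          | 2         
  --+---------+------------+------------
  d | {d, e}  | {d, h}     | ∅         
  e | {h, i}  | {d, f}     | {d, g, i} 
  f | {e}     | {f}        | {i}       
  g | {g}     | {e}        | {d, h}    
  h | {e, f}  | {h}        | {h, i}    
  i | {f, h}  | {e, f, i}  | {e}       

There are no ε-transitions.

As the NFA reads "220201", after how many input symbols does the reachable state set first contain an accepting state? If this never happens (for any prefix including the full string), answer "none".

none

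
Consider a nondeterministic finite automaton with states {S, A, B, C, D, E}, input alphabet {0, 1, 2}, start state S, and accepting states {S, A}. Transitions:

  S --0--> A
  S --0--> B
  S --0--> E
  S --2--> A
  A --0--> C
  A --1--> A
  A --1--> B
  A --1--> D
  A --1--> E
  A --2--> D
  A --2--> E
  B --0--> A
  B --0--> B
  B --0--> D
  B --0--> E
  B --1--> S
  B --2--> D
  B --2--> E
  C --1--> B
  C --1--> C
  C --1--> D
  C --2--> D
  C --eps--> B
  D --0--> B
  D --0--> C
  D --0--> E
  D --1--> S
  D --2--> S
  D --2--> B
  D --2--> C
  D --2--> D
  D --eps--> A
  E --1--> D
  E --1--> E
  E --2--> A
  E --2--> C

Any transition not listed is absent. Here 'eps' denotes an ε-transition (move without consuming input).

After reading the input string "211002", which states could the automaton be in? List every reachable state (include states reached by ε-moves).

{S, A, B, C, D, E}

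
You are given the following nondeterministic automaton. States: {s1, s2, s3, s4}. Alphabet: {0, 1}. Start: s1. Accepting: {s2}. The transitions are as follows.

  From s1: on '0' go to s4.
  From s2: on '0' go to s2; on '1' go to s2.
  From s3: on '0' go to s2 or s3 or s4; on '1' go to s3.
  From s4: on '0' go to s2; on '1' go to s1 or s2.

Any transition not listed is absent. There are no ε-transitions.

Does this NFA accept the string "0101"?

Yes

Start in {s1}.
Read '0': s1→{s4}; now {s4}.
Read '1': s4→{s1, s2}; now {s1, s2}.
Read '0': s1→{s4}, s2→{s2}; now {s2, s4}.
Read '1': s2→{s2}, s4→{s1, s2}; now {s1, s2}.
The final set {s1, s2} contains the accepting state s2.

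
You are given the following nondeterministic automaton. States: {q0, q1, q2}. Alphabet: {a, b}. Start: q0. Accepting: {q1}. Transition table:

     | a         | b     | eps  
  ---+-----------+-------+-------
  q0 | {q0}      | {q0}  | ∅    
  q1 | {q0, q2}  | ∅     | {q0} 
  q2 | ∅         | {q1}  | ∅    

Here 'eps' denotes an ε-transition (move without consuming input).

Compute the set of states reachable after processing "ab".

{q0}

Start in {q0}.
Read 'a': q0→{q0}; now {q0}.
Read 'b': q0→{q0}; now {q0}.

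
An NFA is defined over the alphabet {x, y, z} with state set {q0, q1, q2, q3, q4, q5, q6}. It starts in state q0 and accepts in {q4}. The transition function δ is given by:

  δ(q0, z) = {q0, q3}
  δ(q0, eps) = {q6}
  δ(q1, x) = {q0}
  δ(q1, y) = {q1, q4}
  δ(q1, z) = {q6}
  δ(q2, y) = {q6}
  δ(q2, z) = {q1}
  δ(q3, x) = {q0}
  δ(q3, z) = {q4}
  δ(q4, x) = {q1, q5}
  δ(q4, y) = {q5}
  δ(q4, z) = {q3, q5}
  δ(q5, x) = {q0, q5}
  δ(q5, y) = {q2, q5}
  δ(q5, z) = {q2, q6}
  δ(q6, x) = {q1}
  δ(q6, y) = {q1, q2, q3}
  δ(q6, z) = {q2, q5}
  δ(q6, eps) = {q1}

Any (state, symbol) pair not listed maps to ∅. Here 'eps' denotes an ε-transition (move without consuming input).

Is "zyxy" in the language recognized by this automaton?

Yes

Start: ε-closure({q0}) = {q0, q1, q6}.
Read 'z': q0→{q0, q3}, q1→{q6}, q6→{q2, q5}; union {q0, q2, q3, q5, q6}; ε-closure = {q0, q1, q2, q3, q5, q6}.
Read 'y': q0→∅, q1→{q1, q4}, q2→{q6}, q3→∅, q5→{q2, q5}, q6→{q1, q2, q3}; now {q1, q2, q3, q4, q5, q6}.
Read 'x': q1→{q0}, q2→∅, q3→{q0}, q4→{q1, q5}, q5→{q0, q5}, q6→{q1}; union {q0, q1, q5}; ε-closure = {q0, q1, q5, q6}.
Read 'y': q0→∅, q1→{q1, q4}, q5→{q2, q5}, q6→{q1, q2, q3}; now {q1, q2, q3, q4, q5}.
The final set {q1, q2, q3, q4, q5} contains the accepting state q4.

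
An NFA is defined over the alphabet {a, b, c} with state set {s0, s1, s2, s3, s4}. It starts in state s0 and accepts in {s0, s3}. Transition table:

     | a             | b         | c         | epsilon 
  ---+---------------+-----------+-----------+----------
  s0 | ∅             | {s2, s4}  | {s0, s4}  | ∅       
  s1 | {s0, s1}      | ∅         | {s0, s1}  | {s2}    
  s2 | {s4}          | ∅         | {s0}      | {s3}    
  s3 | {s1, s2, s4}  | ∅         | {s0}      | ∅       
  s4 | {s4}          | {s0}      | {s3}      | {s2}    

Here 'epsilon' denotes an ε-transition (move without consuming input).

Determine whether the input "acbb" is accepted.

No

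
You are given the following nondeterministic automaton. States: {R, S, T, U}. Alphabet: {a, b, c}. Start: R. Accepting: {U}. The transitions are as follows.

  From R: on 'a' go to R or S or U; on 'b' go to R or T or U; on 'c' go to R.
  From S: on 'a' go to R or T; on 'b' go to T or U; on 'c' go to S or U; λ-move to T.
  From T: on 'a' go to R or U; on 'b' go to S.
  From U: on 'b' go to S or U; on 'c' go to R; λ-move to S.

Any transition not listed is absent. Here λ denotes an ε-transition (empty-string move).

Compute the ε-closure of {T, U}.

Begin with {T, U}.
ε-move U → S; add S.

{S, T, U}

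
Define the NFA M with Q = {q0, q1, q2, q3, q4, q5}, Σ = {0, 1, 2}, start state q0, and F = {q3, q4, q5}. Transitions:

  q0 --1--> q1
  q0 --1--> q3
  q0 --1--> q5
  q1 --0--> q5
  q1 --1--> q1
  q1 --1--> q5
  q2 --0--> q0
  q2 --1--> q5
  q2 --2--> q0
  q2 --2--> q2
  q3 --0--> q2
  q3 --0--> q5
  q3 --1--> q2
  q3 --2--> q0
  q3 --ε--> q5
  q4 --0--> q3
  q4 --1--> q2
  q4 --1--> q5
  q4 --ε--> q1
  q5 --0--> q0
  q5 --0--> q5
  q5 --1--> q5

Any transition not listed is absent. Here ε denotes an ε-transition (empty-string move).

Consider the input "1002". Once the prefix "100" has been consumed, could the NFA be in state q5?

Start in {q0}.
Read '1': {q0} → {q1, q3, q5}.
Read '0': {q1, q3, q5} → {q0, q2, q5}.
Read '0': {q0, q2, q5} → {q0, q5}.
State q5 is in {q0, q5}.

Yes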